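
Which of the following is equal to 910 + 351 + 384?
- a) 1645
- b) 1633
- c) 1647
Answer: a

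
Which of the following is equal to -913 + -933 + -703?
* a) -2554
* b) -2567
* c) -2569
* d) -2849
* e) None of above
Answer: e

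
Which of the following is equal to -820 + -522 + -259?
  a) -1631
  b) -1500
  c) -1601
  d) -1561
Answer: c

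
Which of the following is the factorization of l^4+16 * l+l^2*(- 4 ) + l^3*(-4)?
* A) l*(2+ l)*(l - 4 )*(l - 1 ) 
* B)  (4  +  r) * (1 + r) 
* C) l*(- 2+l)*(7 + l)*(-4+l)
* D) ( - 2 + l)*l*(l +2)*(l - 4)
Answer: D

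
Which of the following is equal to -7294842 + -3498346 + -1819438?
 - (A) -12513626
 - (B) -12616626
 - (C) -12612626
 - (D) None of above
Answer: C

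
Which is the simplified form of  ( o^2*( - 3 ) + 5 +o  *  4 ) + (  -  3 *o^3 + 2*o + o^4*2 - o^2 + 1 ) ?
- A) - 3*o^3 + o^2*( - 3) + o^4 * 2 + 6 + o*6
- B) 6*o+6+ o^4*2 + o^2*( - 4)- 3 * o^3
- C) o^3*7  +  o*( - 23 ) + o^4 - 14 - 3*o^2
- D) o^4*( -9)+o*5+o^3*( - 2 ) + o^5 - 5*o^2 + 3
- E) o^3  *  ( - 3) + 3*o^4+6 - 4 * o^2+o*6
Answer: B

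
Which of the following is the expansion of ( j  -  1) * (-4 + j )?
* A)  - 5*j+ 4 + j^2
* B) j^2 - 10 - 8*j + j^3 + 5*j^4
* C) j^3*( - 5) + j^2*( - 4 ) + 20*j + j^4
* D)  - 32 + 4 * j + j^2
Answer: A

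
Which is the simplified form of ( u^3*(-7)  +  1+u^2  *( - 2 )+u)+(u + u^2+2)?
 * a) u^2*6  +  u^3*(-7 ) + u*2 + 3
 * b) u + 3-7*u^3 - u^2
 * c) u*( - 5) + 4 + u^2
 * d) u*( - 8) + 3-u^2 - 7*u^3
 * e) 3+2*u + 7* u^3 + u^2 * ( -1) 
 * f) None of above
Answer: f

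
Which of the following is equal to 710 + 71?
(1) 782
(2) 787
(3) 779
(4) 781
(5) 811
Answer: 4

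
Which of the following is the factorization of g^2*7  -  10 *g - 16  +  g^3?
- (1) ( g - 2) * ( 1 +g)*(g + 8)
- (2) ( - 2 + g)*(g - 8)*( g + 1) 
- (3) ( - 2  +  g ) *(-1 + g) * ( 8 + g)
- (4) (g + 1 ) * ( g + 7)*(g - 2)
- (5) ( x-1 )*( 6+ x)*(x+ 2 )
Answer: 1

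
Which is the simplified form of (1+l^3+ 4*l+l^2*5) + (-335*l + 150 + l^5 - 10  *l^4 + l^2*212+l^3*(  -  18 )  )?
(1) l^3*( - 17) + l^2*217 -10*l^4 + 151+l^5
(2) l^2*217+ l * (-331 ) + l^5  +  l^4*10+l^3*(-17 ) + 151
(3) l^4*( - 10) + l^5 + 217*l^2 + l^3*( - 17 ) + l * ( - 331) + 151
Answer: 3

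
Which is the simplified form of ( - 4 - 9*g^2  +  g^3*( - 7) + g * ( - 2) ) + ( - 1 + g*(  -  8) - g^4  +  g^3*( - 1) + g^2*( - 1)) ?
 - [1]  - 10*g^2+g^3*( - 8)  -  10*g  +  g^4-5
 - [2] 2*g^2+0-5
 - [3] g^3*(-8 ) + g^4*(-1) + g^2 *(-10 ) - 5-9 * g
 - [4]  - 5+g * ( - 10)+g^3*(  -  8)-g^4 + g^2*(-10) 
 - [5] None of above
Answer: 4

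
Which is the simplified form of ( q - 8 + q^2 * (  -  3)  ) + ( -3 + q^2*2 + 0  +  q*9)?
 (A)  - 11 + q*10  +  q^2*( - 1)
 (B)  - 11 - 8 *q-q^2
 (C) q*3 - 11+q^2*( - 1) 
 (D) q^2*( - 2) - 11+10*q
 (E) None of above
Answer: A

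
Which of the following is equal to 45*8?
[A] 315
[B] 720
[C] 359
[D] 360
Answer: D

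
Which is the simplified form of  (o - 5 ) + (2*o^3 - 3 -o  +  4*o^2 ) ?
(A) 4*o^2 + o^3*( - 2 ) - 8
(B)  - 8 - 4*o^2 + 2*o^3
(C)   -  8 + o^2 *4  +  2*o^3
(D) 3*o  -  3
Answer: C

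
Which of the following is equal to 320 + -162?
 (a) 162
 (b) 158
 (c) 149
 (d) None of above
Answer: b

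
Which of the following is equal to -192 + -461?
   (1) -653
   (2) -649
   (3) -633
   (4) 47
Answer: 1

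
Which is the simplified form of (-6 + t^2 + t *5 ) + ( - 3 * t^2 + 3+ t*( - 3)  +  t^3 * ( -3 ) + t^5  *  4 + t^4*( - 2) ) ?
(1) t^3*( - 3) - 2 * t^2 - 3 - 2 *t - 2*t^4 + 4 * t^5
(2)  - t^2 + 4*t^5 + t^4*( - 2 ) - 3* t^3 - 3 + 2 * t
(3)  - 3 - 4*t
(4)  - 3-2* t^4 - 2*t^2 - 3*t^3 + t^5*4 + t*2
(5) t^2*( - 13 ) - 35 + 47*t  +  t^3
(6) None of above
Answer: 4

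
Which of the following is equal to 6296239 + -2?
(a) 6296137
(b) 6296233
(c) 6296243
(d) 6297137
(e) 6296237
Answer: e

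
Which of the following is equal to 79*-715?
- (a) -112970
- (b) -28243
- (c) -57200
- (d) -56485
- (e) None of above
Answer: d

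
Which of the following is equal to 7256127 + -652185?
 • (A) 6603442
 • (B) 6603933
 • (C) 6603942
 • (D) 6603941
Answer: C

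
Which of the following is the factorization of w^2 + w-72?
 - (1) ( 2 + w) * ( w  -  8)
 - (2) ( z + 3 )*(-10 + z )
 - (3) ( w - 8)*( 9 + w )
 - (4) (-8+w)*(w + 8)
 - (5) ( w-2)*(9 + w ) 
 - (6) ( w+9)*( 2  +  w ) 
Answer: 3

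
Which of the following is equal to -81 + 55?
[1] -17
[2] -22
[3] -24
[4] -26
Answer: 4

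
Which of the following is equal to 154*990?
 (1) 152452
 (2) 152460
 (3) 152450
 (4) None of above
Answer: 2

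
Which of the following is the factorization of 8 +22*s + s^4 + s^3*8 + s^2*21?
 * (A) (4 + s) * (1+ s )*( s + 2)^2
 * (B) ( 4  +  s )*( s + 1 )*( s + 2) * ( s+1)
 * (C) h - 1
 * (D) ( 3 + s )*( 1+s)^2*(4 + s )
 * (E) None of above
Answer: B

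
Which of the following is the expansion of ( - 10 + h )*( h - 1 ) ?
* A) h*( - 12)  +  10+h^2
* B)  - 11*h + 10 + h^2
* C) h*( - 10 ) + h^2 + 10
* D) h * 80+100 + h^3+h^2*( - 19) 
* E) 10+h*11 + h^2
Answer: B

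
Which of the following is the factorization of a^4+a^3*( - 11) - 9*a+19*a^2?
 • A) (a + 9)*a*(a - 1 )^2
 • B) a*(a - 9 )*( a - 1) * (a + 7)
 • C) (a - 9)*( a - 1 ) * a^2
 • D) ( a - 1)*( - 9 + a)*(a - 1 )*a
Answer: D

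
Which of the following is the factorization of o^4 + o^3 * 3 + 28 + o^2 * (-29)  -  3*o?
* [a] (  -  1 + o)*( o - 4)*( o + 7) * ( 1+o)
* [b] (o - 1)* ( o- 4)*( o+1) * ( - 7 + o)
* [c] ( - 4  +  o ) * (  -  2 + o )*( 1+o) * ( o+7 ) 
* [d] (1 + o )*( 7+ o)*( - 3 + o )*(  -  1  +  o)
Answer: a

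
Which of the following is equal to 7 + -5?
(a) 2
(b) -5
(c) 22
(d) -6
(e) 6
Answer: a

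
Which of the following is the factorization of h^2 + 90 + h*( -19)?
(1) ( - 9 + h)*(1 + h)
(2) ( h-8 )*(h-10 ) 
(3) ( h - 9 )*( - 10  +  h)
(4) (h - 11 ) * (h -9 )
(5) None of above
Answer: 3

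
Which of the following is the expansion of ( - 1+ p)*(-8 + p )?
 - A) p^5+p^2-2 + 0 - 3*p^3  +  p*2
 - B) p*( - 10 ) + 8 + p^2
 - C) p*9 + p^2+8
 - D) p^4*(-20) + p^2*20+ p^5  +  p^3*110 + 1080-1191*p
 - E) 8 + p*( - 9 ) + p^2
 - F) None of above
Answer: E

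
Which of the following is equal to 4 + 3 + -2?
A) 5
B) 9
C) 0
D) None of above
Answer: A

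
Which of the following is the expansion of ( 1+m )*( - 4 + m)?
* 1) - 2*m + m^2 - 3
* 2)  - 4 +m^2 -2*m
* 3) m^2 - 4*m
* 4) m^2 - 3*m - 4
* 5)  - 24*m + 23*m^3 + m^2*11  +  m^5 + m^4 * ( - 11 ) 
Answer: 4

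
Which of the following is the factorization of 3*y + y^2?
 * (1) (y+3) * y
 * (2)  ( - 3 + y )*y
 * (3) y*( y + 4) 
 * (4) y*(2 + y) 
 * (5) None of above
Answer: 1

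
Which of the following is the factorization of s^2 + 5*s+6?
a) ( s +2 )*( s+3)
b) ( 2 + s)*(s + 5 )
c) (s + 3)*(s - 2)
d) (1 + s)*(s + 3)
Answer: a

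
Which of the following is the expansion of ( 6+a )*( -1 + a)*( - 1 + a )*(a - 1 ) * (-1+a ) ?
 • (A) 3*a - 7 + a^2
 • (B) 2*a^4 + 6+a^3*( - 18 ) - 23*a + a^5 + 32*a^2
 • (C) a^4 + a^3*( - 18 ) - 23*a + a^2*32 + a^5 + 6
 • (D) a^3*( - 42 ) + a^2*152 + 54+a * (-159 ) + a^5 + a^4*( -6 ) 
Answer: B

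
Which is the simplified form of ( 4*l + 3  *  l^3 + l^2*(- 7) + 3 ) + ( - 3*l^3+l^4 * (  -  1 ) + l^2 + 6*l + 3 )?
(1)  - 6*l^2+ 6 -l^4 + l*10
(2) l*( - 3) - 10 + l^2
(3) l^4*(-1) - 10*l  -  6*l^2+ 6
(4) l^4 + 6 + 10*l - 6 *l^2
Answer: 1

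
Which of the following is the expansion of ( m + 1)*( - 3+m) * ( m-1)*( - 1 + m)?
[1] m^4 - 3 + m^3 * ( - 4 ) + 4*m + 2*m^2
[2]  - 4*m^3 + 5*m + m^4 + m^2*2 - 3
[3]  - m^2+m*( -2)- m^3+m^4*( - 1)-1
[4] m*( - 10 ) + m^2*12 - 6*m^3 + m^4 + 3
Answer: 1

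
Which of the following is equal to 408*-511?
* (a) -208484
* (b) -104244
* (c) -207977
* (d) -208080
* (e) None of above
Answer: e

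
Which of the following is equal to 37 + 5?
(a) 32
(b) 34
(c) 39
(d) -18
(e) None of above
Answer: e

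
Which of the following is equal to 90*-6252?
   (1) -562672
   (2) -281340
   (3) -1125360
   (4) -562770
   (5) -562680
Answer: 5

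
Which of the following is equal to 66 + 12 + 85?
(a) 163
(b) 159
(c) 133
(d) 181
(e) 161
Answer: a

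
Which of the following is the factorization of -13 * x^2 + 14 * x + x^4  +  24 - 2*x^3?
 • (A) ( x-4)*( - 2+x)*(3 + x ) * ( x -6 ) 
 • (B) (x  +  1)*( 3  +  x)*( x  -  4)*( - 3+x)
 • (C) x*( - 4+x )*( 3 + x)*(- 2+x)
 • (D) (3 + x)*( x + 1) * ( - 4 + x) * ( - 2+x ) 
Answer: D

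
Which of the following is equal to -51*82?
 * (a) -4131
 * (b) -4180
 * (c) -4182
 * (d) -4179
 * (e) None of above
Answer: c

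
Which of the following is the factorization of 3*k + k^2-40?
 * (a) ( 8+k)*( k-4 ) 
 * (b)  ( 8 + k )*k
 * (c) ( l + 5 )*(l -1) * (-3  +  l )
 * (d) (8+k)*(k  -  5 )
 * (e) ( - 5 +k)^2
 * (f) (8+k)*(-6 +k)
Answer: d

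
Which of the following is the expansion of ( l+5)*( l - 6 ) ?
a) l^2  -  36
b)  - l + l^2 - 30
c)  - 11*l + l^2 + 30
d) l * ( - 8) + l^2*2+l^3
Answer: b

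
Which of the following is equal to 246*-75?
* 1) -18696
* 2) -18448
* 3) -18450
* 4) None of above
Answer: 3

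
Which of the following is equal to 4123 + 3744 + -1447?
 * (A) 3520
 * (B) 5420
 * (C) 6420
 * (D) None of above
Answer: C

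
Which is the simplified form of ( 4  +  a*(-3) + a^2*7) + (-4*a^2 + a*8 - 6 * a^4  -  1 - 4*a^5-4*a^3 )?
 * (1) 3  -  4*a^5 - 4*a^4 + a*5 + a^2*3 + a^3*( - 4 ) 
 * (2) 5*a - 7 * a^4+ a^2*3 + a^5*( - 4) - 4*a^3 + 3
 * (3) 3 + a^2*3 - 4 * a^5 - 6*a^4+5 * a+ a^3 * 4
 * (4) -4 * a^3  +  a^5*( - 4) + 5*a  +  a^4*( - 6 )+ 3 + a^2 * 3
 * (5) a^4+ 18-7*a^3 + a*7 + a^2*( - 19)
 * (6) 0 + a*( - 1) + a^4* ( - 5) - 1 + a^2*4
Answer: 4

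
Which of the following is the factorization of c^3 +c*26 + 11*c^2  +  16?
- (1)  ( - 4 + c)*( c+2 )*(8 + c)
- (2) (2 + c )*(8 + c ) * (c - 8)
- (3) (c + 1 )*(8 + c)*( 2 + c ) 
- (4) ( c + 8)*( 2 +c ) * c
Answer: 3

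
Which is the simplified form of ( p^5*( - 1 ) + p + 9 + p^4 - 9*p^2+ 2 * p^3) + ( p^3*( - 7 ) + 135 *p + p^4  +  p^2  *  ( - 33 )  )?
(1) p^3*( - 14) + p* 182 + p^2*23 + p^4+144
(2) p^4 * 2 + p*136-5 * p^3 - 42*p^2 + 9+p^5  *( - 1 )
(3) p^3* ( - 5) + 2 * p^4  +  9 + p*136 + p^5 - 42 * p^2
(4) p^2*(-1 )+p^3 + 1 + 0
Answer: 2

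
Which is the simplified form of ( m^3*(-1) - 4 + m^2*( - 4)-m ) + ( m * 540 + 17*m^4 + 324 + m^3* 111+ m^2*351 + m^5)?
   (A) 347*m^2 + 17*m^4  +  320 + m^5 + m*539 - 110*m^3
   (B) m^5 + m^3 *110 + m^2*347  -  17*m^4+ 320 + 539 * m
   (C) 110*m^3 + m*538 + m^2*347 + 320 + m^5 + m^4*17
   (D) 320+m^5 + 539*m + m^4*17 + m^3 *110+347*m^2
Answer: D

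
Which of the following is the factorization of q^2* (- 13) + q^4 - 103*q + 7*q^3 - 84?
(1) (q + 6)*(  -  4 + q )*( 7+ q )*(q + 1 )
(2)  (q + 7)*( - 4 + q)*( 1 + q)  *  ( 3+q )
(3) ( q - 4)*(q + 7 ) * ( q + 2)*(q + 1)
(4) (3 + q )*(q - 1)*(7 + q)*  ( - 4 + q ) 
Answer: 2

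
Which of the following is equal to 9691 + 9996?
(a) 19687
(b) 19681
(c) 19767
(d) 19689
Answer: a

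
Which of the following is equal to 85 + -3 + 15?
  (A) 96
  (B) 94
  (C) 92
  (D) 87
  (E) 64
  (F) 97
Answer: F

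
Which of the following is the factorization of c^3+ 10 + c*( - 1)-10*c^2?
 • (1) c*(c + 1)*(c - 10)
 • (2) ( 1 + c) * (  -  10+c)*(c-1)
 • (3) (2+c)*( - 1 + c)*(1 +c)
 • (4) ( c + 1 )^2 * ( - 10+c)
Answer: 2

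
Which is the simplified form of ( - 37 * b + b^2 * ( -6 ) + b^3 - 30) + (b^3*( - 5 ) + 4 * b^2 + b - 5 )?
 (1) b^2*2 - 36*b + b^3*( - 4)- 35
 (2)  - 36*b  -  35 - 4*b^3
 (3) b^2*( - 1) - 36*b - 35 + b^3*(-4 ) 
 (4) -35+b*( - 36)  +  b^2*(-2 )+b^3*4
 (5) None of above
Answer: 5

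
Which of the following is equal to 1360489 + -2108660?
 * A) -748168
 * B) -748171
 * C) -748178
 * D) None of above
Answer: B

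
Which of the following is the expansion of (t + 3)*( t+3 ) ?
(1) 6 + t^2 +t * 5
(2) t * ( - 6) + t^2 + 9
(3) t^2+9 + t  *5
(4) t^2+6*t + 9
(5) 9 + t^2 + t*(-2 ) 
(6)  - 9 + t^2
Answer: 4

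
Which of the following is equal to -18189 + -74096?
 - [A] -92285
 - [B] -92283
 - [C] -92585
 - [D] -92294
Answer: A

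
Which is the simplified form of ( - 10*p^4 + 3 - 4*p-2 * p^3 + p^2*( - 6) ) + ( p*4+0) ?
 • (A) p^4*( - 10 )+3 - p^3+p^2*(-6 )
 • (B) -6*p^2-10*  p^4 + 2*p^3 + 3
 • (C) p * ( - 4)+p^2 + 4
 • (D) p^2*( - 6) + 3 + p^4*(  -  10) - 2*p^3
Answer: D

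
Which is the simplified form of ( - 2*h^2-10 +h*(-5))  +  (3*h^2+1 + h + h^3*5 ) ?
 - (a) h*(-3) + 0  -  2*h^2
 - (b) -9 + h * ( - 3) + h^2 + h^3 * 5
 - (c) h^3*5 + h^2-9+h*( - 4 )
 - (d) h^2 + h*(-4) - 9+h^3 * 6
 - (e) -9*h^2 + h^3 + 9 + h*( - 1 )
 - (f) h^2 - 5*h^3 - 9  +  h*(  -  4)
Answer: c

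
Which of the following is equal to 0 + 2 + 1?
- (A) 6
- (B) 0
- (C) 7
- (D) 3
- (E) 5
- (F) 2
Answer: D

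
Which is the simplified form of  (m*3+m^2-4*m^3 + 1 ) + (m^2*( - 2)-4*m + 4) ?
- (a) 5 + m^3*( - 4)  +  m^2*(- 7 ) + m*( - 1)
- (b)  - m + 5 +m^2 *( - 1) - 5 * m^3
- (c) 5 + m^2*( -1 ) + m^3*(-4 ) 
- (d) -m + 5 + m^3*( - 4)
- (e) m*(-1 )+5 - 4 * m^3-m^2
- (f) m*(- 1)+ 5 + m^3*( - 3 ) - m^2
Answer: e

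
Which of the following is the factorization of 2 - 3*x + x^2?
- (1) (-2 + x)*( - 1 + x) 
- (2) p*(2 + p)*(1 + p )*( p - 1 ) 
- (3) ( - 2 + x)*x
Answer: 1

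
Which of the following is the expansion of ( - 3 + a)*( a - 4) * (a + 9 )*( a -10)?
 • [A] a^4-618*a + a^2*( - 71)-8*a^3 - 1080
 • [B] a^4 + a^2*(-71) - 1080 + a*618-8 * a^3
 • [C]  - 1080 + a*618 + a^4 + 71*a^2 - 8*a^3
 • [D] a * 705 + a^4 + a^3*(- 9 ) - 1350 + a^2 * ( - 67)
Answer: B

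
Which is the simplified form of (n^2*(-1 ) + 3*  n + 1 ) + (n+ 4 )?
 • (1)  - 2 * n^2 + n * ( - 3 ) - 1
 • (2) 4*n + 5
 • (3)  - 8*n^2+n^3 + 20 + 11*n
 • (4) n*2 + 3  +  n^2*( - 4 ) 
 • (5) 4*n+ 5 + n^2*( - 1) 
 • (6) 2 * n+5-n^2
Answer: 5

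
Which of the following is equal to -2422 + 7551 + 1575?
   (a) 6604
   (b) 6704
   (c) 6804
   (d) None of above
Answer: b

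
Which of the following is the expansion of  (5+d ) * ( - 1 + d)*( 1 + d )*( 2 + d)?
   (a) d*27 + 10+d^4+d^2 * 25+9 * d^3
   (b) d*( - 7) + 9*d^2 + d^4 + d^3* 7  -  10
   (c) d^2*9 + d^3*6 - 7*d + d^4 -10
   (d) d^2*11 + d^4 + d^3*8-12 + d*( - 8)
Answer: b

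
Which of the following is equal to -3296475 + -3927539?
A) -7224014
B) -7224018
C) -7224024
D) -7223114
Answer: A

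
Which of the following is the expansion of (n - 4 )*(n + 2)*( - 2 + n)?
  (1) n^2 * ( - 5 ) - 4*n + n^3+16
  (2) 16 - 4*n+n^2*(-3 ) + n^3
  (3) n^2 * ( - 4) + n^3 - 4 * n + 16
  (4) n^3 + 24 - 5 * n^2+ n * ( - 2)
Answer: 3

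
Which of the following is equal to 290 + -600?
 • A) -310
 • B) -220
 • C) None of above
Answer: A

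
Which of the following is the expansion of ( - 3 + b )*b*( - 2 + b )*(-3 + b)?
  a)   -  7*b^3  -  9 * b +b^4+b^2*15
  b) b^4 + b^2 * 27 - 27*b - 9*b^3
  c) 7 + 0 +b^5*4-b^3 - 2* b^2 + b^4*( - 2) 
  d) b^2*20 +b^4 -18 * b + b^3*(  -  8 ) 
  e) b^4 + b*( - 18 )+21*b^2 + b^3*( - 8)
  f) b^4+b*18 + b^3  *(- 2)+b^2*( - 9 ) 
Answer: e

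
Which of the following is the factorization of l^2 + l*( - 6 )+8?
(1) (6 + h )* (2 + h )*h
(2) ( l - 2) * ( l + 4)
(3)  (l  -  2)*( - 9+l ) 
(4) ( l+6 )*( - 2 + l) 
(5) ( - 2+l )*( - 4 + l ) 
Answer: 5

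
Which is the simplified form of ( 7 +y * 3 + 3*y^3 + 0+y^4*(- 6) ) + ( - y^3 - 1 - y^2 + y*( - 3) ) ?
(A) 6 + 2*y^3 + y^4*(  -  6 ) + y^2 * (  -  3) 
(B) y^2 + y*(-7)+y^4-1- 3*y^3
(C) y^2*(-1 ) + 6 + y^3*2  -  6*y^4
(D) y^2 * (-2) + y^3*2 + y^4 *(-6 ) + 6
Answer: C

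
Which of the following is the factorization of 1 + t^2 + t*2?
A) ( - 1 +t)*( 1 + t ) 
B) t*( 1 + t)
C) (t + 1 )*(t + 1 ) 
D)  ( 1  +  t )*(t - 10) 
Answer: C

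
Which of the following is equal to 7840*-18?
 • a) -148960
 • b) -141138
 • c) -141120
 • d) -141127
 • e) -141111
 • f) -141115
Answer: c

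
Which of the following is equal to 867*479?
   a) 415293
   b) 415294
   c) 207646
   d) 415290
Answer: a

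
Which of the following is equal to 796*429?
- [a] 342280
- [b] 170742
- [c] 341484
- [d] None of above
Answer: c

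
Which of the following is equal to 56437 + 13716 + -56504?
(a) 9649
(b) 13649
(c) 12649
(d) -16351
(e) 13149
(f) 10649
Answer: b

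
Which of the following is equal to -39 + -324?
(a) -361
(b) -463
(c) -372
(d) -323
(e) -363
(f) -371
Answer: e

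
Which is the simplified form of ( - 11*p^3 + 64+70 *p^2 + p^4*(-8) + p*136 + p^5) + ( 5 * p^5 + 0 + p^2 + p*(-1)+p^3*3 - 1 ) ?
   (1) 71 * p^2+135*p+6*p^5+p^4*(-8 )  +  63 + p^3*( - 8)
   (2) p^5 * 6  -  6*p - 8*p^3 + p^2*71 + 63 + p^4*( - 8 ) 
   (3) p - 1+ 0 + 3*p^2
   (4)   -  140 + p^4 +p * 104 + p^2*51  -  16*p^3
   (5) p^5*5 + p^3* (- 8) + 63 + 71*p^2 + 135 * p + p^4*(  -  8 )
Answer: 1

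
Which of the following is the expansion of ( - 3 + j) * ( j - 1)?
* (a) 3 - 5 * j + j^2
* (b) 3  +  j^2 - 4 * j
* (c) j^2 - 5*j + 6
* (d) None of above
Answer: b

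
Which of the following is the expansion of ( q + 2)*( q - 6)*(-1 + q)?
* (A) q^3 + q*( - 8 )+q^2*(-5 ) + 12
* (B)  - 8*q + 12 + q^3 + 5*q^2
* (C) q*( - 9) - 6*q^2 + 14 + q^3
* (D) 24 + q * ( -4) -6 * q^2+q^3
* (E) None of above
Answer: A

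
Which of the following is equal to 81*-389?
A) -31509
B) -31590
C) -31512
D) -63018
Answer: A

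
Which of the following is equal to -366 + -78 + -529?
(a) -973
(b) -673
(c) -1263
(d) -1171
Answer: a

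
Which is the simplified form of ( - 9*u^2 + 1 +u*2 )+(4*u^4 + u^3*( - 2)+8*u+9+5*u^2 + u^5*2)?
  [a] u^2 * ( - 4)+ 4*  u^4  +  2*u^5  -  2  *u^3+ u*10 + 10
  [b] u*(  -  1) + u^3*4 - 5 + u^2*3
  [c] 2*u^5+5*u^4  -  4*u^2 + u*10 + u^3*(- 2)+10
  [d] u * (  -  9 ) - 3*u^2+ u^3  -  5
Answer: a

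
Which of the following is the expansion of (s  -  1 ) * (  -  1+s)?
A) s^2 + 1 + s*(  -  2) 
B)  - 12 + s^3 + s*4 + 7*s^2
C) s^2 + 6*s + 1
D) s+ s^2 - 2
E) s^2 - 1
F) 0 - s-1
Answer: A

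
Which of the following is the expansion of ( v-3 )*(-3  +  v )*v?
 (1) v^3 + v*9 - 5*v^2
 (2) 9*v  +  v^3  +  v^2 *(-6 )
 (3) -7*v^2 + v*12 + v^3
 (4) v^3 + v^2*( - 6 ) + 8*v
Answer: 2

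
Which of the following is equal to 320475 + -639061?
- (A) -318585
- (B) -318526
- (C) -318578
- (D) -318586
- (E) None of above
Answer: D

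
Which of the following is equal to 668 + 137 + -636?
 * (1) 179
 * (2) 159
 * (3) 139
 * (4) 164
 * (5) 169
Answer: 5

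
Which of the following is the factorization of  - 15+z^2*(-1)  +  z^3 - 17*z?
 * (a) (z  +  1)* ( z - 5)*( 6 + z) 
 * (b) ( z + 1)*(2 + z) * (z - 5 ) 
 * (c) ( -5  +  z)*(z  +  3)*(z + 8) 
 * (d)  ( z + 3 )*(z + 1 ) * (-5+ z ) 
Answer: d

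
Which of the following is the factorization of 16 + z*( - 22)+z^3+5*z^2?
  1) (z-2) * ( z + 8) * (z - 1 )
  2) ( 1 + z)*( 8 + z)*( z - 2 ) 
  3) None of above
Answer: 1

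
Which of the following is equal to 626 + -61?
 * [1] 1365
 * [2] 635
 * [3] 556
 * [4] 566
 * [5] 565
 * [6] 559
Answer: 5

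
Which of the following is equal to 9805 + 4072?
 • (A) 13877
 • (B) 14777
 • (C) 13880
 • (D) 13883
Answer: A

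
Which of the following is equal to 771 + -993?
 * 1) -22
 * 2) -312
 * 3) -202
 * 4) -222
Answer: 4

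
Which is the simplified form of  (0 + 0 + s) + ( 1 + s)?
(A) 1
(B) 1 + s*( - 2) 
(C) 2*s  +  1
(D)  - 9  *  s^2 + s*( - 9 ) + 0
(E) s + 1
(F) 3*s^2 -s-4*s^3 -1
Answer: C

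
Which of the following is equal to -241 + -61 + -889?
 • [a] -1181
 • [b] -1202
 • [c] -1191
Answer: c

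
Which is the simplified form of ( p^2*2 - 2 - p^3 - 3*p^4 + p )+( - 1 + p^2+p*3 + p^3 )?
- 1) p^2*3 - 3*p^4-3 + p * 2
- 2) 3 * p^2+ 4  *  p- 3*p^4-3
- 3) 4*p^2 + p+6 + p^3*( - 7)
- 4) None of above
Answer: 2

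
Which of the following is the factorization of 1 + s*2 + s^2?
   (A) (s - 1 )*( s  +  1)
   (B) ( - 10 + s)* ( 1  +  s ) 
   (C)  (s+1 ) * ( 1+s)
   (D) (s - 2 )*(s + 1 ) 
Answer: C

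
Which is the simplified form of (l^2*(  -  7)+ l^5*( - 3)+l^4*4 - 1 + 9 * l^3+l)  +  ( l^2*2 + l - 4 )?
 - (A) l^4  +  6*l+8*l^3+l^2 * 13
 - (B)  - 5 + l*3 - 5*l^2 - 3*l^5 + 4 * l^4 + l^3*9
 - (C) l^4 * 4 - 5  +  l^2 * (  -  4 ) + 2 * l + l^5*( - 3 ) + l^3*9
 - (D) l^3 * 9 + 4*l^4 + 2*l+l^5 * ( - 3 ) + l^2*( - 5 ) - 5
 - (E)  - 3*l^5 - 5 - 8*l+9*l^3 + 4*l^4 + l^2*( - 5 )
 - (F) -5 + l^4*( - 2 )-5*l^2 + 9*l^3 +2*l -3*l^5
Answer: D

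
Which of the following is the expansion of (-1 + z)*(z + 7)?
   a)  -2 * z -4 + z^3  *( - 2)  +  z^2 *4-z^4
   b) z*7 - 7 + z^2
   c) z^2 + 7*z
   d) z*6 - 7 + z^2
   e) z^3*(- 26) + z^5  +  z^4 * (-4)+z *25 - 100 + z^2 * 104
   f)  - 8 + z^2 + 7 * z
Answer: d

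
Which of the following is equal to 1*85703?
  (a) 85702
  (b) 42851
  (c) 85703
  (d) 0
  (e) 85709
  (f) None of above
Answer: c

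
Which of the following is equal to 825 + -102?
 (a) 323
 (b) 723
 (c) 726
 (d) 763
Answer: b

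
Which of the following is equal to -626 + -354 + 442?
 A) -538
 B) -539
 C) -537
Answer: A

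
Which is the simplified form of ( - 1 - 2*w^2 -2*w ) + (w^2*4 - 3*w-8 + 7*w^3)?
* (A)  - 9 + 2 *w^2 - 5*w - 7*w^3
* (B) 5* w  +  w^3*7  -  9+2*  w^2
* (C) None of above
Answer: C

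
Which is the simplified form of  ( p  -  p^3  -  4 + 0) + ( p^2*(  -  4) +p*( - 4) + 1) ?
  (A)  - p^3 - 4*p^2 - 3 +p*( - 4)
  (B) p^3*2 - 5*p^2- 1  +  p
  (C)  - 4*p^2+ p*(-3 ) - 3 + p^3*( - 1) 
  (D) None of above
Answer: C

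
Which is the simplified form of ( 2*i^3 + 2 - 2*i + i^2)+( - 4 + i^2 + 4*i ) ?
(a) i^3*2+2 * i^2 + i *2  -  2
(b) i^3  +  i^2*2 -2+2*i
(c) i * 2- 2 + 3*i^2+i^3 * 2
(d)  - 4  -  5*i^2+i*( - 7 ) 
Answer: a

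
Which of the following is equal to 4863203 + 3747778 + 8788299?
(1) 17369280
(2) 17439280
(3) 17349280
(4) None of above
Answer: 4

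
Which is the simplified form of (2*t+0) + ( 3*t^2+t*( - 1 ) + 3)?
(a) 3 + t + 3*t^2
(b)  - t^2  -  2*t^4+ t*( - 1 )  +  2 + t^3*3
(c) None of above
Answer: a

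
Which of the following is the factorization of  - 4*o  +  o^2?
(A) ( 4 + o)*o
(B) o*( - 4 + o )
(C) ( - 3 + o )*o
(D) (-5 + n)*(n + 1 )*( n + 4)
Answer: B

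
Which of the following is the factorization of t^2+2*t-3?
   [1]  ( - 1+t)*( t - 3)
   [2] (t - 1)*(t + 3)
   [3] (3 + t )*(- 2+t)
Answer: 2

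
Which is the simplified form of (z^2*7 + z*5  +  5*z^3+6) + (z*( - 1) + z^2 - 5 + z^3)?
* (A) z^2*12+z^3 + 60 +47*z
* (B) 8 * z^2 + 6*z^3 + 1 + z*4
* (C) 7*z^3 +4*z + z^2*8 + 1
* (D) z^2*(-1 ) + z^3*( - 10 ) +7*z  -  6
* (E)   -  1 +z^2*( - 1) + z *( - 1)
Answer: B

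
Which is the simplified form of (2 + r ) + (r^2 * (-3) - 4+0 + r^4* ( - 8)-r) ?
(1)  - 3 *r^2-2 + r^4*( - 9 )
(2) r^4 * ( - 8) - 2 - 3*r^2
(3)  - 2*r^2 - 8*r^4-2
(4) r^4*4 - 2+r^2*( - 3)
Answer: 2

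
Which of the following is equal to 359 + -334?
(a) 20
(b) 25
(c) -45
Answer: b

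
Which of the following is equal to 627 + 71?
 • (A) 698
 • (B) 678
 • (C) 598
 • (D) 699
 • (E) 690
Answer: A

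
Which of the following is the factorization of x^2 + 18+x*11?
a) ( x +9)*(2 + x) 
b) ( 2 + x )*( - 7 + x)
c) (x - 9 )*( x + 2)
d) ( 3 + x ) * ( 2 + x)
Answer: a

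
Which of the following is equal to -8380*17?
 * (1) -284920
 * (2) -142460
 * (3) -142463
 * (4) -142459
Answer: 2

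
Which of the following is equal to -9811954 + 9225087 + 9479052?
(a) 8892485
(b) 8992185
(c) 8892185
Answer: c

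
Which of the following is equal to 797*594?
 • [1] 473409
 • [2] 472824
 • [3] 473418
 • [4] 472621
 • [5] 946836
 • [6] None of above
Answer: 3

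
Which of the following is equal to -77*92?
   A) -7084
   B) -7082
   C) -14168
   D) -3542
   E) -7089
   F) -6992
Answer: A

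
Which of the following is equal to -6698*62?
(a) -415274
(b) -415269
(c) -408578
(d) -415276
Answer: d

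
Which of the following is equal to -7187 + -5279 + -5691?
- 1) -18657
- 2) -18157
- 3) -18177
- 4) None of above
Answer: 2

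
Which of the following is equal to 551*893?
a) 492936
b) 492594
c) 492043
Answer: c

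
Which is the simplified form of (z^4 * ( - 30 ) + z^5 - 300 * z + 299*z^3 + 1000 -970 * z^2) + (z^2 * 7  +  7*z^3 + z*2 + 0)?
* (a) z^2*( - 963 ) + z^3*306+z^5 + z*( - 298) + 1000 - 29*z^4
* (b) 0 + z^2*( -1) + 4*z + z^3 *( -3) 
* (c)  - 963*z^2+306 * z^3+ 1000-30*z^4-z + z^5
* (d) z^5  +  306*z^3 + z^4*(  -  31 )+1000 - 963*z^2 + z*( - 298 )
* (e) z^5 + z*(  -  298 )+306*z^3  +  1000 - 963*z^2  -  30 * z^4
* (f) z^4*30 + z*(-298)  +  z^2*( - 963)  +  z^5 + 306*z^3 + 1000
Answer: e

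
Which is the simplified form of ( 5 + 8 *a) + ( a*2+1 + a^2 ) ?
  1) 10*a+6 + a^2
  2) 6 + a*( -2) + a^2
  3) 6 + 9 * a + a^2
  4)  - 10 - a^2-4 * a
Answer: 1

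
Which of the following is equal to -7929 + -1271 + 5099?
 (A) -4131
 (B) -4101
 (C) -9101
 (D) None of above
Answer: B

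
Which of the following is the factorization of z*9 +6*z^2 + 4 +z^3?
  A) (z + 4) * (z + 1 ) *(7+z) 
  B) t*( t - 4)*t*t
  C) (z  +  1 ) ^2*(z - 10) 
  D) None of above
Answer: D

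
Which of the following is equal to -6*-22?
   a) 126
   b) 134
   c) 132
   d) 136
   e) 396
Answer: c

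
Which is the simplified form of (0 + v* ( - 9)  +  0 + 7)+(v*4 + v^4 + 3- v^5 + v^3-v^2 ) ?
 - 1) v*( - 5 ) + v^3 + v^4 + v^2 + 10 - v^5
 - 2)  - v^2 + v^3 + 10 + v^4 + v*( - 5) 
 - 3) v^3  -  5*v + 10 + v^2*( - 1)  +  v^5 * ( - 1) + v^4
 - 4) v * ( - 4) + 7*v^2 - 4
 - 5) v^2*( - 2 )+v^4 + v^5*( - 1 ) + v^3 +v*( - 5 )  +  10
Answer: 3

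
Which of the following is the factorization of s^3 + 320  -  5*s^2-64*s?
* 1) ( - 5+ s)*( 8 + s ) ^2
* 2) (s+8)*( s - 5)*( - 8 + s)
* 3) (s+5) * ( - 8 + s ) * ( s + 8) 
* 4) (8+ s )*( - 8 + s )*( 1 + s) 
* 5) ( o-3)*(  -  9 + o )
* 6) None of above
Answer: 2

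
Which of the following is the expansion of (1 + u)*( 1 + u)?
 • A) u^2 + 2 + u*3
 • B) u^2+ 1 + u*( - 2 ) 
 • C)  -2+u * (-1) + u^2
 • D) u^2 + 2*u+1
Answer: D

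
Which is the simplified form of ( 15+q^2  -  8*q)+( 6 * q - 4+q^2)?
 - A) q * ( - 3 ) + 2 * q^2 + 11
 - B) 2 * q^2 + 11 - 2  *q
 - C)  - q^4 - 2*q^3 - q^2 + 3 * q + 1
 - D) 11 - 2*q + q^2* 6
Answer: B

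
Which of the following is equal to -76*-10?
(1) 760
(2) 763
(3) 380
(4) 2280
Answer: 1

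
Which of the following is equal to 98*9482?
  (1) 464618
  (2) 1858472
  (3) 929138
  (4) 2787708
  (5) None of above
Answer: 5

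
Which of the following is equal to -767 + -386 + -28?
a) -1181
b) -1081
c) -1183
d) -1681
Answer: a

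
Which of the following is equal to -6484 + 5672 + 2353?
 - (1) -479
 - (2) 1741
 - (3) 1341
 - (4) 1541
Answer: 4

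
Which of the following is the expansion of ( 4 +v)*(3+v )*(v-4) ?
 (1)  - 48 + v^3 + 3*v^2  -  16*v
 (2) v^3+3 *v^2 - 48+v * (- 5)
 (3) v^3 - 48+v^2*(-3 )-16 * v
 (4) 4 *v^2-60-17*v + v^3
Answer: 1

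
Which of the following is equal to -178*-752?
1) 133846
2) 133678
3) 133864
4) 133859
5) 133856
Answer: 5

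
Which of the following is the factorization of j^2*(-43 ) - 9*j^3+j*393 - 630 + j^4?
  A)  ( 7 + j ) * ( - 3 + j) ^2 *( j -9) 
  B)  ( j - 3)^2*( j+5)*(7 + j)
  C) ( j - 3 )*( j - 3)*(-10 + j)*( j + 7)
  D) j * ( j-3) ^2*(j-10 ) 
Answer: C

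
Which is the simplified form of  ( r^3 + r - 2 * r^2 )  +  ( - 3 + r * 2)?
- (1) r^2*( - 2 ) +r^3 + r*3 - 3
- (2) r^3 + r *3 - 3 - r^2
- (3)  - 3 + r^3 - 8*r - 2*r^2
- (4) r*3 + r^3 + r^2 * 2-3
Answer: 1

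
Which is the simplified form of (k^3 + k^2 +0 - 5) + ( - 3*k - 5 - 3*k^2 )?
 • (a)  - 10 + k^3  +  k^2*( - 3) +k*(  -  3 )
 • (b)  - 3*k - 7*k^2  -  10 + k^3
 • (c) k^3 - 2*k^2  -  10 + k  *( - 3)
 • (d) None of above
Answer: c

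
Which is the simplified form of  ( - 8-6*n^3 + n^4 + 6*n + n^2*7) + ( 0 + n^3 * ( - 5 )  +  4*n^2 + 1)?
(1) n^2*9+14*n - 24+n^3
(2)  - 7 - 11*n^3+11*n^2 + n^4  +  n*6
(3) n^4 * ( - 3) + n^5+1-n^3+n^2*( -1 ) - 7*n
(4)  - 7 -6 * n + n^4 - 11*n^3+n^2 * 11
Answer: 2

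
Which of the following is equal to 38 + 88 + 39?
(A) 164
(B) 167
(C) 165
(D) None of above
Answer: C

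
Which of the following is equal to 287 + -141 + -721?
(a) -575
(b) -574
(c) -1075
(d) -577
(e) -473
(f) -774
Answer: a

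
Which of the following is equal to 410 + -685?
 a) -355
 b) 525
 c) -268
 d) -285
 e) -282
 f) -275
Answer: f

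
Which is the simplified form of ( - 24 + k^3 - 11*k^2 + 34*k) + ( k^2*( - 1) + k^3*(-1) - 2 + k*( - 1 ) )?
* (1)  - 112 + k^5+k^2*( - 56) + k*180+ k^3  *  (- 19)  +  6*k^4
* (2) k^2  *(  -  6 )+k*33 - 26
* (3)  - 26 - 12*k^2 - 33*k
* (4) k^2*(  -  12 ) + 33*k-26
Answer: 4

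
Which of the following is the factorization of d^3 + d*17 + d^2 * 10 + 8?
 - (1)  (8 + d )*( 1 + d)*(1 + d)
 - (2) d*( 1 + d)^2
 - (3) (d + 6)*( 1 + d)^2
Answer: 1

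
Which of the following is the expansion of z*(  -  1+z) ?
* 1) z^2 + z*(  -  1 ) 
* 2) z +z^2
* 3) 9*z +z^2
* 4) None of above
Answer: 1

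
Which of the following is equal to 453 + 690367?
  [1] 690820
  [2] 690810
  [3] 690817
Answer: 1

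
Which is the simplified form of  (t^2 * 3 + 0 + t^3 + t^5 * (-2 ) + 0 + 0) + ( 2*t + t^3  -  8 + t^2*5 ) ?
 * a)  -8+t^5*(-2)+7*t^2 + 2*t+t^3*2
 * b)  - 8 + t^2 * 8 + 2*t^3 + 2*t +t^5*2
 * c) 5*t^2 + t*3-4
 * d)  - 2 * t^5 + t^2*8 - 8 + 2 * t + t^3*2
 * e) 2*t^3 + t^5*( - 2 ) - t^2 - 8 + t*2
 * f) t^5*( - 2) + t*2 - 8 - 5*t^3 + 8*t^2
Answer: d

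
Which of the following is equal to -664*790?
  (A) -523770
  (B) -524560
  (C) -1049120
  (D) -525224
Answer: B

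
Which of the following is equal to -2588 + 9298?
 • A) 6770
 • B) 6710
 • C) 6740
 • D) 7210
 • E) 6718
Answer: B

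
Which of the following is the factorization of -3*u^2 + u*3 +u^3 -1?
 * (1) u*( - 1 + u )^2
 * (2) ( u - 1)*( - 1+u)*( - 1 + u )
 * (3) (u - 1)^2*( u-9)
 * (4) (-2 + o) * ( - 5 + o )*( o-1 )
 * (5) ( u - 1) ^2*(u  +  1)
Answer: 2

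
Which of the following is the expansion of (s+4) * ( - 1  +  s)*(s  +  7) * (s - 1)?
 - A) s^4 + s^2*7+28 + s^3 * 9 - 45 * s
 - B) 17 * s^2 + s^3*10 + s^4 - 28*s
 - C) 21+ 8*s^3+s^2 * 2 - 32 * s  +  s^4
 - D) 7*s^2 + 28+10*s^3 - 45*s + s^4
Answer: A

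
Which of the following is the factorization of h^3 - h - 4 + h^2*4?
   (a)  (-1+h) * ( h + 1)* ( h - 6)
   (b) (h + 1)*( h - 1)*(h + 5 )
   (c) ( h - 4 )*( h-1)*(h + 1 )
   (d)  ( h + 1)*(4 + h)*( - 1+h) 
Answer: d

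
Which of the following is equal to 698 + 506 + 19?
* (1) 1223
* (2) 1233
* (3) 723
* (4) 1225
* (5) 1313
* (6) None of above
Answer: 1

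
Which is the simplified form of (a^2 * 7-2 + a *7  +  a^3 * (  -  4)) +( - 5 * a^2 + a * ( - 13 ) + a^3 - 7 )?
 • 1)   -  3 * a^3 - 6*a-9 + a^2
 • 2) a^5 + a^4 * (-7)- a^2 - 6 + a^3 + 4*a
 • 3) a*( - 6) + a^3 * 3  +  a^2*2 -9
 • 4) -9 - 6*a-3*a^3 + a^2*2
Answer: 4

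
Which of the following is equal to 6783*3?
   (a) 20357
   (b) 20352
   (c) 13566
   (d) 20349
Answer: d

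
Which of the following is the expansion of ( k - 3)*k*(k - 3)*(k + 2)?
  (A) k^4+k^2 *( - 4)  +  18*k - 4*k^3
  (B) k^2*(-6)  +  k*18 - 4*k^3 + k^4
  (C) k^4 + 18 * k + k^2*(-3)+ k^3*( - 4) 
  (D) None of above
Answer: C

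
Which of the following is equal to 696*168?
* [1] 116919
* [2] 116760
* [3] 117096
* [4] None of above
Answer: 4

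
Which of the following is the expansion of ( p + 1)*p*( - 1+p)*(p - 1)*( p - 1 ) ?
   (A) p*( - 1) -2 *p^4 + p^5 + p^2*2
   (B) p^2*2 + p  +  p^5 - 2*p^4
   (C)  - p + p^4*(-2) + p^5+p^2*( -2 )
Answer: A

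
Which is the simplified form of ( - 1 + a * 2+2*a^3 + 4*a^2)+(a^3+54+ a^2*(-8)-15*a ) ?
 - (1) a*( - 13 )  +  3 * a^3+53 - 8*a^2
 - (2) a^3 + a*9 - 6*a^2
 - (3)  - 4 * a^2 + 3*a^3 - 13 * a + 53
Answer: 3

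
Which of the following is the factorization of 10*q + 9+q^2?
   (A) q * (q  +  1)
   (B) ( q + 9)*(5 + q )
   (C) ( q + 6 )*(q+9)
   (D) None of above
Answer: D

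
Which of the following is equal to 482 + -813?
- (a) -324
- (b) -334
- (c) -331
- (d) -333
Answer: c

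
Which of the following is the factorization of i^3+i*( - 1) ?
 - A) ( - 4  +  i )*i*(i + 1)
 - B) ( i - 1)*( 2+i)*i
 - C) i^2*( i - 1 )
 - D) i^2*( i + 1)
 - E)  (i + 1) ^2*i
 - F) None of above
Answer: F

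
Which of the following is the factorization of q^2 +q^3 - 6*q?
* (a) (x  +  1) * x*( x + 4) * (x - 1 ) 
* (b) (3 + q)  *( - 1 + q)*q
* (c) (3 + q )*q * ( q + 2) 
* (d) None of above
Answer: d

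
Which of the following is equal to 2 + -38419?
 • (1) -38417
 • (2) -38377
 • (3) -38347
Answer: 1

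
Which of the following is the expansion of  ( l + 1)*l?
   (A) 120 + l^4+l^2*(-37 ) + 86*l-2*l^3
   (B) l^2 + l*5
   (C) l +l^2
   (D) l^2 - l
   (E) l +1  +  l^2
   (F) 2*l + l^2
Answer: C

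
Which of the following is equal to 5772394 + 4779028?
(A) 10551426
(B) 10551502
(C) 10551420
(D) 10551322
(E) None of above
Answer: E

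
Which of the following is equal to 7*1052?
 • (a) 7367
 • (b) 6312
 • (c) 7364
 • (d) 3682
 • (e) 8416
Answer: c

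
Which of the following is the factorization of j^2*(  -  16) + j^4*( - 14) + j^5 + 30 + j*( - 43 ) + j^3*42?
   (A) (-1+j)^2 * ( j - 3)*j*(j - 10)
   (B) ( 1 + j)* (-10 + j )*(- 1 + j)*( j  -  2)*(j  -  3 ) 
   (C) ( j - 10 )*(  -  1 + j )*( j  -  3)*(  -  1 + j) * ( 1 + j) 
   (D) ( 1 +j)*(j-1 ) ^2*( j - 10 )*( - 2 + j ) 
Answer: C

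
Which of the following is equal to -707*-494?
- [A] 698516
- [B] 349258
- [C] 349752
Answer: B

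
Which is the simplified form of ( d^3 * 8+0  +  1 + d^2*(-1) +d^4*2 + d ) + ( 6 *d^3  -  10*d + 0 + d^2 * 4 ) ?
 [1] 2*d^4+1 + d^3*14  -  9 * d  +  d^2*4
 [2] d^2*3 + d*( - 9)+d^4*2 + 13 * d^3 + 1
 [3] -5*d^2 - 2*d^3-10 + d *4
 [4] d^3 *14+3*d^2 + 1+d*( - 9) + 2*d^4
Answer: 4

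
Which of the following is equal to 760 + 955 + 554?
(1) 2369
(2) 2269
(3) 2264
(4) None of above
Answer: 2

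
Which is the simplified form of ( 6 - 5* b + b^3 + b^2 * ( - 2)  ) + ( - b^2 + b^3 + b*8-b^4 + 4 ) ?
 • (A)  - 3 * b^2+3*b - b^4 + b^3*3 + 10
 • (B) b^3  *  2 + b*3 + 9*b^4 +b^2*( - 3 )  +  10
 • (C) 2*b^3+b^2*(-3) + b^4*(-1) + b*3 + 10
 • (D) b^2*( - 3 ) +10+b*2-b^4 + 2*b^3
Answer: C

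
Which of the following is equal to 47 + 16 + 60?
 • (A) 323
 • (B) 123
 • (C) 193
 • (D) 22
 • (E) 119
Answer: B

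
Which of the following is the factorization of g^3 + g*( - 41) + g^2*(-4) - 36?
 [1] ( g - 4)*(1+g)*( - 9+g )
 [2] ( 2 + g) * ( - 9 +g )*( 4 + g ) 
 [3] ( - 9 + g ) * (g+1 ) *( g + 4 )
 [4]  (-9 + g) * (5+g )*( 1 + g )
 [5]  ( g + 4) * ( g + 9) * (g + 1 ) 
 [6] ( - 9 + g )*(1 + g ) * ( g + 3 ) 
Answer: 3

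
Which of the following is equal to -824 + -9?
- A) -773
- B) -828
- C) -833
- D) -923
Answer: C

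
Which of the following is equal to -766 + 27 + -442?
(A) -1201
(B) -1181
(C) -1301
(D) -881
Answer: B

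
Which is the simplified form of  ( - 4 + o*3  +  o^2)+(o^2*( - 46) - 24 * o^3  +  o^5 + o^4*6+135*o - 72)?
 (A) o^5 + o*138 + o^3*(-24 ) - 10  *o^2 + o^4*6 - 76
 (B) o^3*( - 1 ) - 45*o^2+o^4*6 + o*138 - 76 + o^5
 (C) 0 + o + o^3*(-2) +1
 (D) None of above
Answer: D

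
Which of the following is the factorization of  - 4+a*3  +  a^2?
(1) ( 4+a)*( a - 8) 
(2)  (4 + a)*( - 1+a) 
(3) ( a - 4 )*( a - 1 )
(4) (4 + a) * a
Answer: 2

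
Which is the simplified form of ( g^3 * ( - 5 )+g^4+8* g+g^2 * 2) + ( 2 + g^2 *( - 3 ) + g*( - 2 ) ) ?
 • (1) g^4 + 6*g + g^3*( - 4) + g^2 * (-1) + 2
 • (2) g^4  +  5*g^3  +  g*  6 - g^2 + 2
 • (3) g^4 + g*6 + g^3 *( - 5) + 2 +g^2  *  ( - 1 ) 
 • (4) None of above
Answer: 3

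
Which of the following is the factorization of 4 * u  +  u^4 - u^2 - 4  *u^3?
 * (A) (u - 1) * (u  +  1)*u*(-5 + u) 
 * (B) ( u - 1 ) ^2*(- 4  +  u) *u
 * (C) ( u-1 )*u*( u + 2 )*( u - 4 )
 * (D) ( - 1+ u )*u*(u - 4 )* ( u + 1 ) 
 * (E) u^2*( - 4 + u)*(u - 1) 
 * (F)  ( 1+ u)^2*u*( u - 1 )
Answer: D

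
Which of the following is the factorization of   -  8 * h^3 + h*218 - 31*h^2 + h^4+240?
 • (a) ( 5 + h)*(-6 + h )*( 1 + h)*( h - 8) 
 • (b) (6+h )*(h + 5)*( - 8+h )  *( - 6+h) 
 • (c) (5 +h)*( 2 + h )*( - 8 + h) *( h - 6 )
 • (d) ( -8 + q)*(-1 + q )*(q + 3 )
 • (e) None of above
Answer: a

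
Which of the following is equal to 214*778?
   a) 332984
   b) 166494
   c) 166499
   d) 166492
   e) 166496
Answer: d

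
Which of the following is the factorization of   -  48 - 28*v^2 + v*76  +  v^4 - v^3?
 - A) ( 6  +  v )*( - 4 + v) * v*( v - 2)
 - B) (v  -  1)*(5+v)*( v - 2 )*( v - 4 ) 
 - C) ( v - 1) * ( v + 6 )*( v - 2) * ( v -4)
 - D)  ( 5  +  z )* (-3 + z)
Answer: C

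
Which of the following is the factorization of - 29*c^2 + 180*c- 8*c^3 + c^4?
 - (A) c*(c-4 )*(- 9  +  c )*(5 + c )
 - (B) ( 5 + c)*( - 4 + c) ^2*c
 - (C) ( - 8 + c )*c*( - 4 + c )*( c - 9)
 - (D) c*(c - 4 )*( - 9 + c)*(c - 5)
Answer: A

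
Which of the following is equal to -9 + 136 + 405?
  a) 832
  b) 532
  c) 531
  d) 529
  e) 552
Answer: b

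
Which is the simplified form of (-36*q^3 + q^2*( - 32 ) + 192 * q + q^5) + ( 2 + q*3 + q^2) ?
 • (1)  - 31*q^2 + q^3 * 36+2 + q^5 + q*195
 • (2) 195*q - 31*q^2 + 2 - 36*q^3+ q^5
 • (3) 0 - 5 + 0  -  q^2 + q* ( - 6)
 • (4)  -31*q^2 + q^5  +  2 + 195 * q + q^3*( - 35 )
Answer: 2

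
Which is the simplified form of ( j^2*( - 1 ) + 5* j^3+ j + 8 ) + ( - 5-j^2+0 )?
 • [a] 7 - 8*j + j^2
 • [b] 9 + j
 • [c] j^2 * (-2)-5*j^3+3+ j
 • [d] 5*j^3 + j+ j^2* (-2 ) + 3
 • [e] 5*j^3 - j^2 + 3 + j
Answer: d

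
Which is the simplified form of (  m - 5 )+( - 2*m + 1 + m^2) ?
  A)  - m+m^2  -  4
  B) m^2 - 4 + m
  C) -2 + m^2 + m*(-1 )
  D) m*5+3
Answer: A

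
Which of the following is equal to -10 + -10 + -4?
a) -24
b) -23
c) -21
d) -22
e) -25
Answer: a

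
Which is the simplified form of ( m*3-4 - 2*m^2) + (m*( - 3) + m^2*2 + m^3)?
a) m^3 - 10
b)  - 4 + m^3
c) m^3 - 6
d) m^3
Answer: b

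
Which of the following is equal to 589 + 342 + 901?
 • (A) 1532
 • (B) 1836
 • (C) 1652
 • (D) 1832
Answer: D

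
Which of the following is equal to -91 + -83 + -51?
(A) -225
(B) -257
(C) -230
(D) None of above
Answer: A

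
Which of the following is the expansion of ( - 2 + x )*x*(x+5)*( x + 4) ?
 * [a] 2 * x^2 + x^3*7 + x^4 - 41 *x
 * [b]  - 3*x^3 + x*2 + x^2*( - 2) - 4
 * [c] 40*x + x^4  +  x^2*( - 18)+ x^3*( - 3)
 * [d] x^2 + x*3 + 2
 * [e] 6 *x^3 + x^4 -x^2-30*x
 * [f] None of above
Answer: f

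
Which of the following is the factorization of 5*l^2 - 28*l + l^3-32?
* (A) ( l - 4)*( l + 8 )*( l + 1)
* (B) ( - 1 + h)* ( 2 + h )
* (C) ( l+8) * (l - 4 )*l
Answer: A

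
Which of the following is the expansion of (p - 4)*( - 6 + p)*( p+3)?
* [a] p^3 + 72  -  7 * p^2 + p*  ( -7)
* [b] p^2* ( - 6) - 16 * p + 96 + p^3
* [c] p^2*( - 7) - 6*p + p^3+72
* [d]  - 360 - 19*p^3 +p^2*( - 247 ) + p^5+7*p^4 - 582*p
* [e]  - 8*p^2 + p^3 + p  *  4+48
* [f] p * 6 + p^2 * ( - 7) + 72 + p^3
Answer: c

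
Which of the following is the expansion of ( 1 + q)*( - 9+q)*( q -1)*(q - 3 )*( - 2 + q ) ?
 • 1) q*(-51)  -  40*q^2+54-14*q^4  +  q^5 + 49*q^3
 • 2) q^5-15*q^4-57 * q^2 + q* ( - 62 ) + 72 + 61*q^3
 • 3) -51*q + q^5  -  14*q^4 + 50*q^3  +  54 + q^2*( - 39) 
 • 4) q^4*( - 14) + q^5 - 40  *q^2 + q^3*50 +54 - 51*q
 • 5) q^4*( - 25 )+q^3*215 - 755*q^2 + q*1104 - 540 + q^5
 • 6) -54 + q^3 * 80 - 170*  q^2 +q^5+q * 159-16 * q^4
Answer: 4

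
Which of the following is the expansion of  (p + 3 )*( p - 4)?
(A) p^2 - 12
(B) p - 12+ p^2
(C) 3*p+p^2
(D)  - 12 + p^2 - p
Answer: D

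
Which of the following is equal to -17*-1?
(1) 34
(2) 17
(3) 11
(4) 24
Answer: 2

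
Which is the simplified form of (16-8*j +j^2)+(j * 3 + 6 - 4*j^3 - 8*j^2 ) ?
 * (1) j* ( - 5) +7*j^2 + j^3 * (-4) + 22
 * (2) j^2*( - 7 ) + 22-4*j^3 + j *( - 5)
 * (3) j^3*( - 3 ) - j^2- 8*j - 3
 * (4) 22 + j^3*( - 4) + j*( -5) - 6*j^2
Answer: 2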